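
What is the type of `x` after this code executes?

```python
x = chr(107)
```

chr() returns str (single character)

str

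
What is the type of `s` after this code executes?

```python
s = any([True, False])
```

any() returns bool

bool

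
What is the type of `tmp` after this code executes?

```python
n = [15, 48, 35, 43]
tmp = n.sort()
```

list.sort() returns None (sorts in place)

NoneType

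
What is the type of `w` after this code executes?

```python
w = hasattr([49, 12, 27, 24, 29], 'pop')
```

hasattr() returns bool

bool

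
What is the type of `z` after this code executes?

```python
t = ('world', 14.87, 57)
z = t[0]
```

Index 0 of tuple is 'world' which is str

str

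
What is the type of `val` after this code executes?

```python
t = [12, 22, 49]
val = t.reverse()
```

list.reverse() returns None

NoneType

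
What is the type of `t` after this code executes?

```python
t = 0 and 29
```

'and' returns the first falsy value (0, which is int)

int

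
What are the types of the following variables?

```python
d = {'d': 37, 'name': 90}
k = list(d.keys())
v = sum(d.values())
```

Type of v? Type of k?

sum of int values returns int; list(...) returns list

int, list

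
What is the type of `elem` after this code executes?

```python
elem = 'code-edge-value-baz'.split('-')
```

str.split() returns list

list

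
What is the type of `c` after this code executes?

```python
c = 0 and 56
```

'and' returns the first falsy value (0, which is int)

int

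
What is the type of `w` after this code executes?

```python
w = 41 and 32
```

'and' returns the last value when all truthy (32, which is int)

int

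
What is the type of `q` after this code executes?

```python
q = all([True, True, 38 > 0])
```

all() returns bool

bool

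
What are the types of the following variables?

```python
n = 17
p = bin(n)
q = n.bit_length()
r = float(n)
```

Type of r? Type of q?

float() returns float; int.bit_length() returns int

float, int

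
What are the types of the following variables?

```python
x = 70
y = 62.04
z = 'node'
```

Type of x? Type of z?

x is int; z is str

int, str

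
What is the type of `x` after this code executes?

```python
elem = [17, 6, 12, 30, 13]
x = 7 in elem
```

'in' operator returns bool

bool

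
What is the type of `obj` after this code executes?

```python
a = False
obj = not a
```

'not' always returns bool

bool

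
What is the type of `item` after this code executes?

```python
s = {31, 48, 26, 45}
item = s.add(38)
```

set.add() returns None (mutates in place)

NoneType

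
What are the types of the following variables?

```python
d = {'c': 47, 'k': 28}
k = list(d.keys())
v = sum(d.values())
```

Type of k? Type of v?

list(...) returns list; sum of int values returns int

list, int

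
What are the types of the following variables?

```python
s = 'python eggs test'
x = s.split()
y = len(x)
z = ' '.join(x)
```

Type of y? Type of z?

len() returns int; str.join() returns str

int, str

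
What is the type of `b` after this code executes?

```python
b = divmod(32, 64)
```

divmod() returns a tuple (quotient, remainder)

tuple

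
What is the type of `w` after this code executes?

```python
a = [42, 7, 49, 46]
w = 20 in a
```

'in' operator returns bool

bool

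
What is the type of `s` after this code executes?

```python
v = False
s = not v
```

'not' always returns bool

bool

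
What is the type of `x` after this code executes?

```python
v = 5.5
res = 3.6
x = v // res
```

float // float returns float (floor division preserves float type)

float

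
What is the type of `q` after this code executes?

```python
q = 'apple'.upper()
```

str.upper() returns str

str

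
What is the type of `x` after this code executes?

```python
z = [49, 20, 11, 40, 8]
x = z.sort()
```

list.sort() returns None (sorts in place)

NoneType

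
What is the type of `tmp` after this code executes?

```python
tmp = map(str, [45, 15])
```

map() returns a map iterator object

map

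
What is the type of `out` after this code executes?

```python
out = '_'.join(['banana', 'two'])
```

str.join() returns str

str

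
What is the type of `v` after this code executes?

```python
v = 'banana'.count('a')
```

str.count() returns int

int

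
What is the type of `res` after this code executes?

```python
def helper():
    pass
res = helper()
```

A function with no return statement returns None

NoneType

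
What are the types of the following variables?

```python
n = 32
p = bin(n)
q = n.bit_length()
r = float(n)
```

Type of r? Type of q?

float() returns float; int.bit_length() returns int

float, int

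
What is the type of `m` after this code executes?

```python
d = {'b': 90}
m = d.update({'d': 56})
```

dict.update() returns None

NoneType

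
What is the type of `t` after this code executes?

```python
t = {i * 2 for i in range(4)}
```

A set comprehension {expr for x in iterable} produces a set

set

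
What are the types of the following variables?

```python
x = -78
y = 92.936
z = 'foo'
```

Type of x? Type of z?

x is int; z is str

int, str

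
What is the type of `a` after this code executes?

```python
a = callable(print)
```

callable() returns bool

bool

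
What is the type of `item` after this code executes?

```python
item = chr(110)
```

chr() returns str (single character)

str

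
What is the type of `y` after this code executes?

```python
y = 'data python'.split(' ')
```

str.split() returns list

list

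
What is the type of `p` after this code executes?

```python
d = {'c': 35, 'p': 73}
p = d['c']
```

Accessing dict[str, int] with key 'c' returns int value 35

int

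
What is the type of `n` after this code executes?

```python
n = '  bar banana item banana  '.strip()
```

str.strip() returns str

str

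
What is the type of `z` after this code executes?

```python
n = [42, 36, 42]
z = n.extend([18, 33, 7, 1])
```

list.extend() returns None

NoneType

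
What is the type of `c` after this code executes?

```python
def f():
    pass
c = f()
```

A function with no return statement returns None

NoneType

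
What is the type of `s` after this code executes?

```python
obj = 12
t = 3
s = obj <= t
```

Comparison operators return bool

bool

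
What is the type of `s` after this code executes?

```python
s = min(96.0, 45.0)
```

min() of floats returns float

float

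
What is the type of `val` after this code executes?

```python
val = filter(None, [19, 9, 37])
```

filter() returns a filter iterator object

filter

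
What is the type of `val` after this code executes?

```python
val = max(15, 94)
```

max() of ints returns int

int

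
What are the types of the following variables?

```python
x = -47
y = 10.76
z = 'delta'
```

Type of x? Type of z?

x is int; z is str

int, str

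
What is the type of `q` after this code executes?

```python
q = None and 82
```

'and' returns first falsy value (None)

NoneType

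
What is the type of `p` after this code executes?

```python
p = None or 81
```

'or' with None returns the other value (81, int)

int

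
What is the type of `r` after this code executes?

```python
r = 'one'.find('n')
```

str.find() returns int (index, or -1)

int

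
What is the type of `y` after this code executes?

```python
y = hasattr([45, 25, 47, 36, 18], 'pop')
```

hasattr() returns bool

bool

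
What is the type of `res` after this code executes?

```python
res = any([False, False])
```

any() returns bool

bool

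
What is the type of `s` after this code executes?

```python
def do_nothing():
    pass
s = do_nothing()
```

A function with no return statement returns None

NoneType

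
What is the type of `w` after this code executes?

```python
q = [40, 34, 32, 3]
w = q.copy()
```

list.copy() returns list

list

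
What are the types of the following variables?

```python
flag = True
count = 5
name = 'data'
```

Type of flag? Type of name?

flag is bool; name is str

bool, str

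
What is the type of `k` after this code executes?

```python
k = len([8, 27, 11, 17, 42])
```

len() always returns int

int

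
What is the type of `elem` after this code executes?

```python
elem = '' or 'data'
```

'or' returns first truthy value ('data', which is str)

str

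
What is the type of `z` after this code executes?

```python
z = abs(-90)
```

abs() of int returns int

int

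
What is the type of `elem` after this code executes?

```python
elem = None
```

None has type NoneType

NoneType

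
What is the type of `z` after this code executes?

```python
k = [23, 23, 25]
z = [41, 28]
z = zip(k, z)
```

zip() returns a zip iterator object

zip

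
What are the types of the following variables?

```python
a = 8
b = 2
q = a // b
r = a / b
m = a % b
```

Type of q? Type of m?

int // int returns int; int % int returns int

int, int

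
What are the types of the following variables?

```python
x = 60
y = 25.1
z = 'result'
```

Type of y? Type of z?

y is float; z is str

float, str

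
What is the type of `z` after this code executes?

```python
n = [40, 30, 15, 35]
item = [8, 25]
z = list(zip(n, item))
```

list(zip(...)) returns a list of tuples

list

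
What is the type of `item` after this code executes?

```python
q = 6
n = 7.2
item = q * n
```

int * float returns float (6 * 7.2 = 43.2)

float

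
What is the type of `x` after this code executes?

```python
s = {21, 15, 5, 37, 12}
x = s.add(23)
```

set.add() returns None (mutates in place)

NoneType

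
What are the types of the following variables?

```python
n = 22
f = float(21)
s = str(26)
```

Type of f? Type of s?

f is float; s is str

float, str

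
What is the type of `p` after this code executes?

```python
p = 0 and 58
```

'and' returns the first falsy value (0, which is int)

int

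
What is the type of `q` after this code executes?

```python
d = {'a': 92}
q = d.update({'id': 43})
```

dict.update() returns None

NoneType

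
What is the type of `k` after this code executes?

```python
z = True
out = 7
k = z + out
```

bool + int returns int (True is 1, so 1 + 7 = 8)

int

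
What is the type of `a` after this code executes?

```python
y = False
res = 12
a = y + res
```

bool + int returns int (False is 0, so 0 + 12 = 12)

int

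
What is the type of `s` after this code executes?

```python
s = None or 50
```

'or' with None returns the other value (50, int)

int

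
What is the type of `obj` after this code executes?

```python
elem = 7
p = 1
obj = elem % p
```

int % int returns int (7 % 1 = 0)

int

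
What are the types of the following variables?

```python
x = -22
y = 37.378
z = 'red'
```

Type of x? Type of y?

x is int; y is float

int, float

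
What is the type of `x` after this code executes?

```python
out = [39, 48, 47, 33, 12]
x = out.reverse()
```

list.reverse() returns None

NoneType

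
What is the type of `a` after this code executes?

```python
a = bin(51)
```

bin() returns str representation

str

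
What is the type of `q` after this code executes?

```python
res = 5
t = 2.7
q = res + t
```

int + float returns float (5 + 2.7 = 7.7)

float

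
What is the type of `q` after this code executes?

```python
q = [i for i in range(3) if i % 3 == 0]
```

A list comprehension [...] produces a list

list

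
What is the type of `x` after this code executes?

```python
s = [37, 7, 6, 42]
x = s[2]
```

Indexing a list of ints returns int (s[2] = 6)

int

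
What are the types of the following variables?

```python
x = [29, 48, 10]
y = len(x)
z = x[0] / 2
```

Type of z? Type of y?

int / int returns float; len() returns int

float, int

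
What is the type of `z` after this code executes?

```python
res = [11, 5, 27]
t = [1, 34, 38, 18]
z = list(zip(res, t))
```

list(zip(...)) returns a list of tuples

list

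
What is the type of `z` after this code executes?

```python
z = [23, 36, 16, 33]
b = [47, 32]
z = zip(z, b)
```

zip() returns a zip iterator object

zip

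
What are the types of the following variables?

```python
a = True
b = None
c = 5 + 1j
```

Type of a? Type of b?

a is bool; b is NoneType

bool, NoneType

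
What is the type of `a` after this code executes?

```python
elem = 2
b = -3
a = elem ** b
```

int ** negative int returns float

float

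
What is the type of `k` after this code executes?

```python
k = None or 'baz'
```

'or' with None returns the other value ('baz', str)

str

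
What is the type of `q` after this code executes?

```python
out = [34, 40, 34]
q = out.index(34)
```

list.index() returns int

int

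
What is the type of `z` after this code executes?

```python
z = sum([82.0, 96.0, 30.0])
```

sum() of floats returns float

float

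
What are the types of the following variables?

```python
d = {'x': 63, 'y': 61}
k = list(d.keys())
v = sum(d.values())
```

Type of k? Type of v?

list(...) returns list; sum of int values returns int

list, int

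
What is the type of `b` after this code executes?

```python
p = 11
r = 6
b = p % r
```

int % int returns int (11 % 6 = 5)

int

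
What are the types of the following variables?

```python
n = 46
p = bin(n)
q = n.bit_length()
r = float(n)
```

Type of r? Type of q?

float() returns float; int.bit_length() returns int

float, int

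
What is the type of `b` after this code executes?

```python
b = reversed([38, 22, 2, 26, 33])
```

reversed() on a list returns a list_reverseiterator

list_reverseiterator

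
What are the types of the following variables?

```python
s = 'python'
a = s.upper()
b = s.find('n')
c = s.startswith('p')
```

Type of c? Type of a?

str.startswith() returns bool; str.upper() returns str

bool, str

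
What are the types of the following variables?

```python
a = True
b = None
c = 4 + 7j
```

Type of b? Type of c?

b is NoneType; c is complex

NoneType, complex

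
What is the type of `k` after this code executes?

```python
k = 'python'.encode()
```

str.encode() returns bytes

bytes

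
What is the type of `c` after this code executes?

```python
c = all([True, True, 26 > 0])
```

all() returns bool

bool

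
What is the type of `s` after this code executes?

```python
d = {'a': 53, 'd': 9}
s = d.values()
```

.values() returns a dict_values view object

dict_values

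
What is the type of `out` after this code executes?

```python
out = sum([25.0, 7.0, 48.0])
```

sum() of floats returns float

float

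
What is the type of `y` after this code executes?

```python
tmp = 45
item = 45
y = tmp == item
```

Equality comparison returns bool

bool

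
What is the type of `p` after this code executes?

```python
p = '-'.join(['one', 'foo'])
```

str.join() returns str

str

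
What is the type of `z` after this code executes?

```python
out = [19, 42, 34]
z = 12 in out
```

'in' operator returns bool

bool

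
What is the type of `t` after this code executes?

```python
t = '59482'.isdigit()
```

str.isdigit() returns bool

bool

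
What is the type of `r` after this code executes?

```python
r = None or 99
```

'or' with None returns the other value (99, int)

int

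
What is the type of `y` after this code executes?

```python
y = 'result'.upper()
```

str.upper() returns str

str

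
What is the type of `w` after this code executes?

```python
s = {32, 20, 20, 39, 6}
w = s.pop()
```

Popping from a set of ints returns int

int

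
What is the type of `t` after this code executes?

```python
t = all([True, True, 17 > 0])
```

all() returns bool

bool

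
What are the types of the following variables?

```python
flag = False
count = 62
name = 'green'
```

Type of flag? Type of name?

flag is bool; name is str

bool, str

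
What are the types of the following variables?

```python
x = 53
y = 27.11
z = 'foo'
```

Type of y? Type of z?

y is float; z is str

float, str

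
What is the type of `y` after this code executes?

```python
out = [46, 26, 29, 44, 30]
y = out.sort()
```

list.sort() returns None (sorts in place)

NoneType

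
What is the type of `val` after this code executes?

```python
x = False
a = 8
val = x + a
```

bool + int returns int (False is 0, so 0 + 8 = 8)

int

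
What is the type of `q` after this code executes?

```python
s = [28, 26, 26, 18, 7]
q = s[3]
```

Indexing a list of ints returns int (s[3] = 18)

int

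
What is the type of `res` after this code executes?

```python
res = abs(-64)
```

abs() of int returns int

int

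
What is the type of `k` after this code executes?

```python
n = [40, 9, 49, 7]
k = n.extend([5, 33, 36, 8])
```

list.extend() returns None

NoneType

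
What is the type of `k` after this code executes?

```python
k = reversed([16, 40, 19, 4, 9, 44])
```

reversed() on a list returns a list_reverseiterator

list_reverseiterator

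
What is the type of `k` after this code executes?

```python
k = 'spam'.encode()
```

str.encode() returns bytes

bytes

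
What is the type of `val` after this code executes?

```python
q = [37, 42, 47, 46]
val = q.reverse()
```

list.reverse() returns None

NoneType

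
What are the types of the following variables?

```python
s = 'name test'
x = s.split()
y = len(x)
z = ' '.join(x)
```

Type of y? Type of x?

len() returns int; str.split() returns list

int, list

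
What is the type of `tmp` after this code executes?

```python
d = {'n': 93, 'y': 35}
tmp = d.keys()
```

.keys() returns a dict_keys view object

dict_keys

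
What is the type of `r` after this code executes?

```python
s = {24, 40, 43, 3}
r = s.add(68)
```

set.add() returns None (mutates in place)

NoneType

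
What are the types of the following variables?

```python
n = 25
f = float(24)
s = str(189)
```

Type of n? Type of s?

n is int; s is str

int, str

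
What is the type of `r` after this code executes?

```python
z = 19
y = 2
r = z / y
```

int / int always returns float in Python 3 (19 / 2 = 9.5)

float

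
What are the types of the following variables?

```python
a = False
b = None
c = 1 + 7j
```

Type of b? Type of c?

b is NoneType; c is complex

NoneType, complex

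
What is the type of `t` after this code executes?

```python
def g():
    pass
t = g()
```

A function with no return statement returns None

NoneType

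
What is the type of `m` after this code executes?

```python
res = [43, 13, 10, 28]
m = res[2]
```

Indexing a list of ints returns int (res[2] = 10)

int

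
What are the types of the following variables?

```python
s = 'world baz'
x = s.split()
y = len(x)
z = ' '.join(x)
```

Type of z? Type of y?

str.join() returns str; len() returns int

str, int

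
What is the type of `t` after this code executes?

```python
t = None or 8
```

'or' with None returns the other value (8, int)

int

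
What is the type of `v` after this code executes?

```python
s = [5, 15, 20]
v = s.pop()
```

list.pop() returns the popped element (int here)

int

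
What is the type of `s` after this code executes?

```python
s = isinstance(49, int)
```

isinstance() returns bool

bool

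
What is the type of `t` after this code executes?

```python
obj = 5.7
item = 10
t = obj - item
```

float - int returns float (5.7 - 10 = -4.3)

float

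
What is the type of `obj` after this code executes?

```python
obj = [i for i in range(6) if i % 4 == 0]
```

A list comprehension [...] produces a list

list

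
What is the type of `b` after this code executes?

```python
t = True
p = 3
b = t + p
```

bool + int returns int (True is 1, so 1 + 3 = 4)

int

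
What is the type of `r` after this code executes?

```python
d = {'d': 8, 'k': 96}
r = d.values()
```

.values() returns a dict_values view object

dict_values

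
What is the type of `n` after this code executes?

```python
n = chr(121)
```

chr() returns str (single character)

str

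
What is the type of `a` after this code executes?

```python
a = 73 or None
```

'or' returns first truthy value (73, int)

int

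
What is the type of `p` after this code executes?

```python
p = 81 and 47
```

'and' returns the last value when all truthy (47, which is int)

int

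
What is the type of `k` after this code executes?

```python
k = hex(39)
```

hex() returns str representation

str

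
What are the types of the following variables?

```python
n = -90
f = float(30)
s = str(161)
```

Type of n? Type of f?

n is int; f is float

int, float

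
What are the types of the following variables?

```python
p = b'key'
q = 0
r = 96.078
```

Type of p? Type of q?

p is bytes; q is int

bytes, int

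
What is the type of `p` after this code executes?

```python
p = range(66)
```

range() returns a range object

range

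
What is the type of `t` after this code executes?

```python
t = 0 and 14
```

'and' returns the first falsy value (0, which is int)

int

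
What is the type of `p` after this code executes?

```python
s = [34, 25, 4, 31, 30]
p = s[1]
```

Indexing a list of ints returns int (s[1] = 25)

int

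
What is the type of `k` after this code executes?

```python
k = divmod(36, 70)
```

divmod() returns a tuple (quotient, remainder)

tuple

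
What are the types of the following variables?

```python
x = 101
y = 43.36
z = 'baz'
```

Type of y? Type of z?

y is float; z is str

float, str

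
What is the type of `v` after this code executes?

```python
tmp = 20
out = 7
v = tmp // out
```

int // int returns int (20 // 7 = 2)

int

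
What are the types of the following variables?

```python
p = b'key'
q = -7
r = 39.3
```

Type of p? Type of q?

p is bytes; q is int

bytes, int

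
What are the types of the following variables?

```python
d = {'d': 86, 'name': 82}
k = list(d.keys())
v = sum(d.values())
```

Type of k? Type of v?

list(...) returns list; sum of int values returns int

list, int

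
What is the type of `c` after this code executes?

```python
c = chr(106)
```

chr() returns str (single character)

str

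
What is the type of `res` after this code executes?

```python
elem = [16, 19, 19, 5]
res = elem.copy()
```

list.copy() returns list

list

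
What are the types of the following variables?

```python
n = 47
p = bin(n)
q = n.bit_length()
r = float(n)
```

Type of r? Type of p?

float() returns float; bin() returns str

float, str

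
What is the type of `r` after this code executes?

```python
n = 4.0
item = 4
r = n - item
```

float - int returns float (4.0 - 4 = 0.0)

float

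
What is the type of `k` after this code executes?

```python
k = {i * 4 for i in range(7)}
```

A set comprehension {expr for x in iterable} produces a set

set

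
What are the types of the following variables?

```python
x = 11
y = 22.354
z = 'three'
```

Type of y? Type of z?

y is float; z is str

float, str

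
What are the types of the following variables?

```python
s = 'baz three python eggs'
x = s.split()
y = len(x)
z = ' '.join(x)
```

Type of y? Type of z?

len() returns int; str.join() returns str

int, str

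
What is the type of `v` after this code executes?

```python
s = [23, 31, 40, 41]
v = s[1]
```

Indexing a list of ints returns int (s[1] = 31)

int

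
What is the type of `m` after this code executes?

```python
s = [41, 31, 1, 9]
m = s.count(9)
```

list.count() returns int

int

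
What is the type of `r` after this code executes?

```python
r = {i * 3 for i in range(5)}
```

A set comprehension {expr for x in iterable} produces a set

set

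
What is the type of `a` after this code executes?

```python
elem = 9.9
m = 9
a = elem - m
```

float - int returns float (9.9 - 9 = 0.9)

float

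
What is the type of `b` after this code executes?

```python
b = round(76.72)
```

round() with no ndigits arg returns int

int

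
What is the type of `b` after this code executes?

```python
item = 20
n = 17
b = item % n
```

int % int returns int (20 % 17 = 3)

int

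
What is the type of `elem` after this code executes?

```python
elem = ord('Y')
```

ord() returns int (Unicode code point)

int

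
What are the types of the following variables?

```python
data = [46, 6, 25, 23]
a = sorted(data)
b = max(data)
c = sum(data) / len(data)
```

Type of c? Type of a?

int / int returns float; sorted() returns list

float, list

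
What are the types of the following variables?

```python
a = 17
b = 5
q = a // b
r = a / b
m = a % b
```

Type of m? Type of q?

int % int returns int; int // int returns int

int, int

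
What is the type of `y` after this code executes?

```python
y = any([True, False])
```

any() returns bool

bool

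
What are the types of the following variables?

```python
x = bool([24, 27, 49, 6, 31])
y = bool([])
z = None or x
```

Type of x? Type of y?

bool() returns bool; bool() returns bool

bool, bool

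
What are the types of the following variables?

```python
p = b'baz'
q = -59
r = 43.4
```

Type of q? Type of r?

q is int; r is float

int, float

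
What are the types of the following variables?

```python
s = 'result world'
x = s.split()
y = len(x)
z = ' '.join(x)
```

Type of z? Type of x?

str.join() returns str; str.split() returns list

str, list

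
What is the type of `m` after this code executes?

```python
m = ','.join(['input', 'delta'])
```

str.join() returns str

str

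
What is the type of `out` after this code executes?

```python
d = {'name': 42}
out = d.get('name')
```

dict.get() returns the value (int) when key is found

int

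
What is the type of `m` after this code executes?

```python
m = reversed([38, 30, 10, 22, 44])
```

reversed() on a list returns a list_reverseiterator

list_reverseiterator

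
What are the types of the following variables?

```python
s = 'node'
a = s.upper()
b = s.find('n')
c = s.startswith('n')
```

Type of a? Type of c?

str.upper() returns str; str.startswith() returns bool

str, bool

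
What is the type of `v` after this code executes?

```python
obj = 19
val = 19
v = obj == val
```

Equality comparison returns bool

bool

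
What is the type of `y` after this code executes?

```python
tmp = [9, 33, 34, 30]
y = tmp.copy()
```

list.copy() returns list

list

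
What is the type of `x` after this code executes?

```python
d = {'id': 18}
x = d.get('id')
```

dict.get() returns the value (int) when key is found

int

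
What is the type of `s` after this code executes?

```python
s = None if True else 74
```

Ternary: condition is True, if branch (None) taken → NoneType

NoneType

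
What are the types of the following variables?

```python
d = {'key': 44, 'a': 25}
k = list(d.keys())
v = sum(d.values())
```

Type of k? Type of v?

list(...) returns list; sum of int values returns int

list, int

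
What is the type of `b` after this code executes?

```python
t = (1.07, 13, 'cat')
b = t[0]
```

Index 0 of tuple is 1.07 which is float

float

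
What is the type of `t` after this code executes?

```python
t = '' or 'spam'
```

'or' returns first truthy value ('spam', which is str)

str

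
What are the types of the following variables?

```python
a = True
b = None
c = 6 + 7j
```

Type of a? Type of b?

a is bool; b is NoneType

bool, NoneType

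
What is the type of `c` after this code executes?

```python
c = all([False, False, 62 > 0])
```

all() returns bool

bool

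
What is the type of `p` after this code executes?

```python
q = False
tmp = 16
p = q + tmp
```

bool + int returns int (False is 0, so 0 + 16 = 16)

int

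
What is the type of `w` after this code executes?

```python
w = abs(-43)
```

abs() of int returns int

int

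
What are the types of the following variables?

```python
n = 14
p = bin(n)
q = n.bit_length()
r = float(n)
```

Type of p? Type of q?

bin() returns str; int.bit_length() returns int

str, int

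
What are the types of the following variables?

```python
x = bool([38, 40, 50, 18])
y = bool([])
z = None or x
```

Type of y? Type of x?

bool() returns bool; bool() returns bool

bool, bool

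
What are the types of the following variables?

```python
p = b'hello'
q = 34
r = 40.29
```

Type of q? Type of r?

q is int; r is float

int, float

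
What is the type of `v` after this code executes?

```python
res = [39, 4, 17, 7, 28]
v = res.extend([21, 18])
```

list.extend() returns None

NoneType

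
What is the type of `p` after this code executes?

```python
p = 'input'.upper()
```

str.upper() returns str

str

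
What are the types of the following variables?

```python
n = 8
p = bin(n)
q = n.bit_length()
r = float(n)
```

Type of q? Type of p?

int.bit_length() returns int; bin() returns str

int, str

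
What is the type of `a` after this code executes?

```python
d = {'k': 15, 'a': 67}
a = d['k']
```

Accessing dict[str, int] with key 'k' returns int value 15

int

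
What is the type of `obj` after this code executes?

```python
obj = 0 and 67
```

'and' returns the first falsy value (0, which is int)

int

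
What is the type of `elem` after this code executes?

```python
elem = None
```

None has type NoneType

NoneType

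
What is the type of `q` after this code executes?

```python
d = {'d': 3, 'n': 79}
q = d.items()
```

dict.items() returns a dict_items view

dict_items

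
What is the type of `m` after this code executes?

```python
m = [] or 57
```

'or' returns first truthy value (57, which is int)

int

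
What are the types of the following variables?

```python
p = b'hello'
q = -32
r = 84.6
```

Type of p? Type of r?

p is bytes; r is float

bytes, float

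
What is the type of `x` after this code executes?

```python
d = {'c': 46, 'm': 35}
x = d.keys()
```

.keys() returns a dict_keys view object

dict_keys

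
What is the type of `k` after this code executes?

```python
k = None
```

None has type NoneType

NoneType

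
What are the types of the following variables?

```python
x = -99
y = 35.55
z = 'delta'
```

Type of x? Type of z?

x is int; z is str

int, str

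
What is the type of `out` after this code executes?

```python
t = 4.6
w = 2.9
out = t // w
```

float // float returns float (floor division preserves float type)

float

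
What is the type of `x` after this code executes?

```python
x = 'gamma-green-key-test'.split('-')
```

str.split() returns list

list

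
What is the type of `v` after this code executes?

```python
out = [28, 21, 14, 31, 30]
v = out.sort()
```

list.sort() returns None (sorts in place)

NoneType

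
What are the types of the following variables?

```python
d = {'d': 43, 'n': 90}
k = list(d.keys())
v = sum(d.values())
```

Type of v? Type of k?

sum of int values returns int; list(...) returns list

int, list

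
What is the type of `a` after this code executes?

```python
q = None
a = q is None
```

'is' comparison returns bool

bool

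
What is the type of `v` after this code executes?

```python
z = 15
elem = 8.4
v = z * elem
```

int * float returns float (15 * 8.4 = 126.0)

float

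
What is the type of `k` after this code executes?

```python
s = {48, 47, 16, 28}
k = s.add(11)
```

set.add() returns None (mutates in place)

NoneType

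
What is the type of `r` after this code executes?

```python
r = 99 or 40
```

'or' returns the first truthy value (99, which is int)

int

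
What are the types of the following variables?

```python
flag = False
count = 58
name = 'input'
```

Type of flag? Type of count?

flag is bool; count is int

bool, int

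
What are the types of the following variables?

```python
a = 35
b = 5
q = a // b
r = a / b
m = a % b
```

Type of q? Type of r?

int // int returns int; int / int returns float

int, float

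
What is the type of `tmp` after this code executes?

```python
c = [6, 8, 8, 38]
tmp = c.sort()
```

list.sort() returns None (sorts in place)

NoneType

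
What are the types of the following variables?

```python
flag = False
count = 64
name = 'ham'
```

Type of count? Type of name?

count is int; name is str

int, str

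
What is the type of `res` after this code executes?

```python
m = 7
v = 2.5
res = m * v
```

int * float returns float (7 * 2.5 = 17.5)

float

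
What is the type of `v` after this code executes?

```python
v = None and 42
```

'and' returns first falsy value (None)

NoneType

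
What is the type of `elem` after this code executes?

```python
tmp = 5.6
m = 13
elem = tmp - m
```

float - int returns float (5.6 - 13 = -7.4)

float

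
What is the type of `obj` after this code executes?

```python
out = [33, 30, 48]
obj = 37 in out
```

'in' operator returns bool

bool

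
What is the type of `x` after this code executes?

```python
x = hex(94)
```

hex() returns str representation

str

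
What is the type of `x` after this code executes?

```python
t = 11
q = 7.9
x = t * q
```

int * float returns float (11 * 7.9 = 86.9)

float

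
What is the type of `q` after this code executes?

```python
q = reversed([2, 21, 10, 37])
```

reversed() on a list returns a list_reverseiterator

list_reverseiterator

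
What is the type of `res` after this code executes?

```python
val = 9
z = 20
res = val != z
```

Comparison operators return bool

bool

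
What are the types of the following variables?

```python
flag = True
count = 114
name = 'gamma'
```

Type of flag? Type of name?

flag is bool; name is str

bool, str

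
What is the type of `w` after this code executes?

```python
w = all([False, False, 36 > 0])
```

all() returns bool

bool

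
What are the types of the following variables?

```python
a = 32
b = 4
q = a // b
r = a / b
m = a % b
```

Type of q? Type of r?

int // int returns int; int / int returns float

int, float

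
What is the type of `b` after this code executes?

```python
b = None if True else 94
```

Ternary: condition is True, if branch (None) taken → NoneType

NoneType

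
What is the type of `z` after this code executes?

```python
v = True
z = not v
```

'not' always returns bool

bool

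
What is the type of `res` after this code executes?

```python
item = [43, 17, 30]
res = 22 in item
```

'in' operator returns bool

bool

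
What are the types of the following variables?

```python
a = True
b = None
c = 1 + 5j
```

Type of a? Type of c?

a is bool; c is complex

bool, complex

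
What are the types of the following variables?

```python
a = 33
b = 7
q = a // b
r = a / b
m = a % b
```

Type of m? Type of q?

int % int returns int; int // int returns int

int, int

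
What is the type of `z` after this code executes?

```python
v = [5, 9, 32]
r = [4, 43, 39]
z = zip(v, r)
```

zip() returns a zip iterator object

zip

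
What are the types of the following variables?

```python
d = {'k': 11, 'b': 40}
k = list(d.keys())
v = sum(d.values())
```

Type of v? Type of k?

sum of int values returns int; list(...) returns list

int, list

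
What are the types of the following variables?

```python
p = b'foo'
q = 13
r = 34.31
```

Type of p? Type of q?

p is bytes; q is int

bytes, int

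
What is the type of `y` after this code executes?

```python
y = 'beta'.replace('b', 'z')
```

str.replace() returns str

str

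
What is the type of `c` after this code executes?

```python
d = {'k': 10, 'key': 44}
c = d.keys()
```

.keys() returns a dict_keys view object

dict_keys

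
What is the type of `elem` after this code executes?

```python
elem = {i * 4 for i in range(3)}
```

A set comprehension {expr for x in iterable} produces a set

set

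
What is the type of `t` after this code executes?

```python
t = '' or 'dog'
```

'or' returns first truthy value ('dog', which is str)

str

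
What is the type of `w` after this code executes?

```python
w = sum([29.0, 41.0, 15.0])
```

sum() of floats returns float

float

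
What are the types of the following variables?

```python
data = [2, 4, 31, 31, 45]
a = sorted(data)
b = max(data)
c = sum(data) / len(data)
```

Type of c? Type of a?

int / int returns float; sorted() returns list

float, list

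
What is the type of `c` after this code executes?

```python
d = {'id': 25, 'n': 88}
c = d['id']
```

Accessing dict[str, int] with key 'id' returns int value 25

int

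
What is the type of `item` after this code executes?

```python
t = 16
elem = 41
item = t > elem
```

Comparison operators return bool

bool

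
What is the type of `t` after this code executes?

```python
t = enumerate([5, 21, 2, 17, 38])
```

enumerate() returns an enumerate iterator object

enumerate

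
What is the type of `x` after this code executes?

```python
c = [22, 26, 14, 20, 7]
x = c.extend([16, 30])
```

list.extend() returns None

NoneType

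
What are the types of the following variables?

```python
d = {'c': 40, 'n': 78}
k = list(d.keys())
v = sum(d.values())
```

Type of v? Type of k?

sum of int values returns int; list(...) returns list

int, list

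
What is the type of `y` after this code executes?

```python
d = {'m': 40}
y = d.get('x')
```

dict.get() returns None when key 'x' is not found and no default given

NoneType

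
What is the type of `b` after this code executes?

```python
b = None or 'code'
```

'or' with None returns the other value ('code', str)

str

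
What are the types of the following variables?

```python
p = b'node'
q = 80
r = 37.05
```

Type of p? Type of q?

p is bytes; q is int

bytes, int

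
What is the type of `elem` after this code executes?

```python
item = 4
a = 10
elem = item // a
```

int // int returns int (4 // 10 = 0)

int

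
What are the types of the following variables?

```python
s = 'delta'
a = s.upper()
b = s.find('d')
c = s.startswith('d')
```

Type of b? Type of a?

str.find() returns int; str.upper() returns str

int, str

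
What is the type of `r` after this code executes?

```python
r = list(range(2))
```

list(range(...)) returns list

list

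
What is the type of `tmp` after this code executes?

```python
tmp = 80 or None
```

'or' returns first truthy value (80, int)

int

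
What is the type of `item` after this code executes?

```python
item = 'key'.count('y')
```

str.count() returns int

int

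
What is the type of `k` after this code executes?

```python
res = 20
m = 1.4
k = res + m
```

int + float returns float (20 + 1.4 = 21.4)

float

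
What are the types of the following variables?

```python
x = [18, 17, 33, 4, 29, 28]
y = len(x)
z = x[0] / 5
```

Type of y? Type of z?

len() returns int; int / int returns float

int, float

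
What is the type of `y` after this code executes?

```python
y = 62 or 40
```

'or' returns the first truthy value (62, which is int)

int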